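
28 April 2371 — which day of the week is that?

Doomsday rule: the anchor day for the 2300s is Wednesday. For year 71: 71÷12 = 5 r 11, and 11÷4 = 2, so 5+11+2 = 18.
Wednesday + 18 ≡ Sunday — that's 2371's doomsday.
In April the doomsday date is Apr 4.
Apr 28 is 24 days after Apr 4; 24 mod 7 = 3, so Sunday + 3 = Wednesday.

Wednesday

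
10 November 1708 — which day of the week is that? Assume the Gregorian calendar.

Saturday

Doomsday rule: the anchor day for the 1700s is Sunday. For year 08: 8÷12 = 0 r 8, and 8÷4 = 2, so 0+8+2 = 10.
Sunday + 10 ≡ Wednesday — that's 1708's doomsday.
In November the doomsday date is Nov 7.
Nov 10 is 3 days after Nov 7; 3 mod 7 = 3, so Wednesday + 3 = Saturday.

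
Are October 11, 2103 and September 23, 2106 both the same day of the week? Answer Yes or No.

From Oct 11, 2103 to Sep 23, 2106 is 1078 days.
1078 mod 7 = 0, so they are the same weekday.
(Oct 11, 2103 is a Thursday; Sep 23, 2106 is a Thursday.)

Yes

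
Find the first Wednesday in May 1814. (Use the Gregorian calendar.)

May 1, 1814 is a Sunday.
The first Wednesday is therefore May 4 (3 days later).

May 4, 1814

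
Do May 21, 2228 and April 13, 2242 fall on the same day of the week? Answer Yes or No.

Yes

From May 21, 2228 to Apr 13, 2242 is 5075 days.
5075 mod 7 = 0, so they are the same weekday.
(May 21, 2228 is a Wednesday; Apr 13, 2242 is a Wednesday.)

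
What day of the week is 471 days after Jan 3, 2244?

First find the weekday of Jan 3, 2244. Doomsday rule: the anchor day for the 2200s is Friday. For year 44: 44÷12 = 3 r 8, and 8÷4 = 2, so 3+8+2 = 13.
Friday + 13 ≡ Thursday — that's 2244's doomsday.
In January the doomsday date is Jan 4 (2244 is a leap year (divisible by 4)).
Jan 3 is 1 day before Jan 4; 1 mod 7 = 1, so Thursday − 1 = Wednesday.
471 mod 7 = 2, so 471 days after a Wednesday is Wednesday + 2 = Friday.

Friday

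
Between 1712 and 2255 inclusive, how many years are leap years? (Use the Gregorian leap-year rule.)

Multiples of 4 in [1712,2255]: 136.
Of those, multiples of 100: 5 (not leap unless ÷400).
Multiples of 400: 1.
Leap years = 136 − 5 + 1 = 132.

132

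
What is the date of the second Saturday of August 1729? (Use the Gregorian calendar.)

August 13, 1729

August 1, 1729 is a Monday.
The first Saturday is therefore August 6 (5 days later).
The second Saturday is 6 + 1×7 = August 13.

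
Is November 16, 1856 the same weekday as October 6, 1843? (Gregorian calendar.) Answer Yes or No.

From Oct 6, 1843 to Nov 16, 1856 is 4790 days.
4790 mod 7 = 2, so they are different weekdays.
(Oct 6, 1843 is a Friday; Nov 16, 1856 is a Sunday.)

No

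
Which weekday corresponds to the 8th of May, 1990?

Doomsday rule: the anchor day for the 1900s is Wednesday. For year 90: 90÷12 = 7 r 6, and 6÷4 = 1, so 7+6+1 = 14.
Wednesday + 14 ≡ Wednesday — that's 1990's doomsday.
In May the doomsday date is May 9.
May 8 is 1 day before May 9; 1 mod 7 = 1, so Wednesday − 1 = Tuesday.

Tuesday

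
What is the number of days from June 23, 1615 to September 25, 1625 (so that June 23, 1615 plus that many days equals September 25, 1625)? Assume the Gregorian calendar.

Jun 23, 1615 → Jun 23, 1616: 366 days (Feb 29, 1616 is in that span).
Jun 23, 1616 → Jun 23, 1617: 365 days.
Jun 23, 1617 → Jun 23, 1618: 365 days.
Jun 23, 1618 → Jun 23, 1619: 365 days.
Jun 23, 1619 → Jun 23, 1620: 366 days (Feb 29, 1620 is in that span).
Jun 23, 1620 → Jun 23, 1621: 365 days.
Jun 23, 1621 → Jun 23, 1622: 365 days.
Jun 23, 1622 → Jun 23, 1623: 365 days.
Jun 23, 1623 → Jun 23, 1624: 366 days (Feb 29, 1624 is in that span).
Jun 23, 1624 → Jun 23, 1625: 365 days.
Jun 23, 1625 → Jul 23, 1625: 30 days (June has 30).
Jul 23, 1625 → Aug 23, 1625: 31 days (July has 31).
Aug 23, 1625 → Sep 23, 1625: 31 days (August has 31).
Sep 23, 1625 → Sep 25, 1625: 2 days.
Total: 3747 days.

3747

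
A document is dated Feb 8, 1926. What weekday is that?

January 1, 1926 is a Friday.
Jan 1, 1926 → Feb 1, 1926: 31 days (January has 31).
Feb 1, 1926 → Feb 8, 1926: 7 days.
Total: 38 days.
38 mod 7 = 3, so Friday + 3 = Monday.

Monday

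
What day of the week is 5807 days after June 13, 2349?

First find the weekday of Jun 13, 2349. Doomsday rule: the anchor day for the 2300s is Wednesday. For year 49: 49÷12 = 4 r 1, and 1÷4 = 0, so 4+1+0 = 5.
Wednesday + 5 ≡ Monday — that's 2349's doomsday.
In June the doomsday date is Jun 6.
Jun 13 is 7 days after Jun 6; 7 mod 7 = 0, so Monday + 0 = Monday.
5807 mod 7 = 4, so 5807 days after a Monday is Monday + 4 = Friday.

Friday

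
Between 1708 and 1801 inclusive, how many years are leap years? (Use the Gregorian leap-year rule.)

Multiples of 4 in [1708,1801]: 24.
Of those, multiples of 100: 1 (not leap unless ÷400).
Multiples of 400: 0.
Leap years = 24 − 1 + 0 = 23.

23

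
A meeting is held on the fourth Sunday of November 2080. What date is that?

November 1, 2080 is a Friday.
The first Sunday is therefore November 3 (2 days later).
The fourth Sunday is 3 + 3×7 = November 24.

November 24, 2080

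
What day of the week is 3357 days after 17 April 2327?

Thursday

Apr 17, 2327 is a Sunday.
3357 mod 7 = 4, so 3357 days after a Sunday is Sunday + 4 = Thursday.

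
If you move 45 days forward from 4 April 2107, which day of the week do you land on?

Thursday

First find the weekday of Apr 4, 2107. Doomsday rule: the anchor day for the 2100s is Sunday. For year 07: 7÷12 = 0 r 7, and 7÷4 = 1, so 0+7+1 = 8.
Sunday + 8 ≡ Monday — that's 2107's doomsday.
In April the doomsday date is Apr 4.
Apr 4 is the doomsday itself: Monday.
45 mod 7 = 3, so 45 days after a Monday is Monday + 3 = Thursday.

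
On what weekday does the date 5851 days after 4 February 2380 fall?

Feb 4, 2380 is a Monday.
5851 mod 7 = 6, so 5851 days after a Monday is Monday + 6 = Sunday.

Sunday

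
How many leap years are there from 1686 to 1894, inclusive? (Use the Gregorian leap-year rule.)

Multiples of 4 in [1686,1894]: 52.
Of those, multiples of 100: 2 (not leap unless ÷400).
Multiples of 400: 0.
Leap years = 52 − 2 + 0 = 50.

50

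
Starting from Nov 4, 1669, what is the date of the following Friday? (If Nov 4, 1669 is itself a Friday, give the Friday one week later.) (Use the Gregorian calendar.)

November 8, 1669

Nov 4, 1669 is a Monday.
From Monday to the next Friday is 4 days.
Nov 4, 1669 + 4 = Nov 8, 1669.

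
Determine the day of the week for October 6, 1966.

Thursday

Doomsday rule: the anchor day for the 1900s is Wednesday. For year 66: 66÷12 = 5 r 6, and 6÷4 = 1, so 5+6+1 = 12.
Wednesday + 12 ≡ Monday — that's 1966's doomsday.
In October the doomsday date is Oct 10.
Oct 6 is 4 days before Oct 10; 4 mod 7 = 4, so Monday − 4 = Thursday.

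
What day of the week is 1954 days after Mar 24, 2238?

Sunday

First find the weekday of Mar 24, 2238. Doomsday rule: the anchor day for the 2200s is Friday. For year 38: 38÷12 = 3 r 2, and 2÷4 = 0, so 3+2+0 = 5.
Friday + 5 ≡ Wednesday — that's 2238's doomsday.
In March the doomsday date is Mar 14.
Mar 24 is 10 days after Mar 14; 10 mod 7 = 3, so Wednesday + 3 = Saturday.
1954 mod 7 = 1, so 1954 days after a Saturday is Saturday + 1 = Sunday.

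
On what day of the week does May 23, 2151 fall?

Doomsday rule: the anchor day for the 2100s is Sunday. For year 51: 51÷12 = 4 r 3, and 3÷4 = 0, so 4+3+0 = 7.
Sunday + 7 ≡ Sunday — that's 2151's doomsday.
In May the doomsday date is May 9.
May 23 is 14 days after May 9; 14 mod 7 = 0, so Sunday + 0 = Sunday.

Sunday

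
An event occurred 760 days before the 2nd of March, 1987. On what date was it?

−365 (one year) → Mar 2, 1986 (395 left).
−2 → Feb 28, 1986 (end of Feb, 28 days; 393 left).
−28 → Jan 31, 1986 (end of Jan, 31 days; 365 left).
−31 → Dec 31, 1985 (end of Dec, 31 days; 334 left).
−31 → Nov 30, 1985 (end of Nov, 30 days; 303 left).
−30 → Oct 31, 1985 (end of Oct, 31 days; 273 left).
−31 → Sep 30, 1985 (end of Sep, 30 days; 242 left).
−30 → Aug 31, 1985 (end of Aug, 31 days; 212 left).
−31 → Jul 31, 1985 (end of Jul, 31 days; 181 left).
−31 → Jun 30, 1985 (end of Jun, 30 days; 150 left).
−30 → May 31, 1985 (end of May, 31 days; 120 left).
−31 → Apr 30, 1985 (end of Apr, 30 days; 89 left).
−30 → Mar 31, 1985 (end of Mar, 31 days; 59 left).
−31 → Feb 28, 1985 (end of Feb, 28 days; 28 left).
−28 → Jan 31, 1985 (end of Jan, 31 days; 0 left).

January 31, 1985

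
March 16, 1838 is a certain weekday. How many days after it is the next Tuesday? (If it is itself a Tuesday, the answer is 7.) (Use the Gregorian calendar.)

4

Mar 16, 1838 is a Friday.
From Friday to the next Tuesday is 4 days.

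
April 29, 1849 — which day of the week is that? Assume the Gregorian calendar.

Doomsday rule: the anchor day for the 1800s is Friday. For year 49: 49÷12 = 4 r 1, and 1÷4 = 0, so 4+1+0 = 5.
Friday + 5 ≡ Wednesday — that's 1849's doomsday.
In April the doomsday date is Apr 4.
Apr 29 is 25 days after Apr 4; 25 mod 7 = 4, so Wednesday + 4 = Sunday.

Sunday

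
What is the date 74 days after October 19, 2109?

Oct has 31 days: +13 → Nov 1, 2109 (61 left).
Nov has 30 days: +30 → Dec 1, 2109 (31 left).
Dec has 31 days: +31 → Jan 1, 2110 (0 left).

January 1, 2110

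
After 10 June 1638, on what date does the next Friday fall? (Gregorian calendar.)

Jun 10, 1638 is a Thursday.
From Thursday to the next Friday is 1 day.
Jun 10, 1638 + 1 = Jun 11, 1638.

June 11, 1638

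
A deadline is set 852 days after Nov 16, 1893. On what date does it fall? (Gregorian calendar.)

+365 (one year) → Nov 16, 1894 (487 left).
+365 (one year) → Nov 16, 1895 (122 left).
Nov has 30 days: +15 → Dec 1, 1895 (107 left).
Dec has 31 days: +31 → Jan 1, 1896 (76 left).
Jan has 31 days: +31 → Feb 1, 1896 (45 left).
Feb has 29 days: +29 → Mar 1, 1896 (16 left).
+16 → Mar 17, 1896.

March 17, 1896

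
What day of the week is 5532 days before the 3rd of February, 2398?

First find the weekday of Feb 3, 2398. Doomsday rule: the anchor day for the 2300s is Wednesday. For year 98: 98÷12 = 8 r 2, and 2÷4 = 0, so 8+2+0 = 10.
Wednesday + 10 ≡ Saturday — that's 2398's doomsday.
In February the doomsday date is Feb 28 (2398 is not a leap year).
Feb 3 is 25 days before Feb 28; 25 mod 7 = 4, so Saturday − 4 = Tuesday.
5532 mod 7 = 2, so 5532 days before a Tuesday is Tuesday − 2 = Sunday.

Sunday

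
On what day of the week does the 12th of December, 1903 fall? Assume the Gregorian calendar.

Doomsday rule: the anchor day for the 1900s is Wednesday. For year 03: 3÷12 = 0 r 3, and 3÷4 = 0, so 0+3+0 = 3.
Wednesday + 3 ≡ Saturday — that's 1903's doomsday.
In December the doomsday date is Dec 12.
Dec 12 is the doomsday itself: Saturday.

Saturday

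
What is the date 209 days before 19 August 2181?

−19 → Jul 31, 2181 (end of Jul, 31 days; 190 left).
−31 → Jun 30, 2181 (end of Jun, 30 days; 159 left).
−30 → May 31, 2181 (end of May, 31 days; 129 left).
−31 → Apr 30, 2181 (end of Apr, 30 days; 98 left).
−30 → Mar 31, 2181 (end of Mar, 31 days; 68 left).
−31 → Feb 28, 2181 (end of Feb, 28 days; 37 left).
−28 → Jan 31, 2181 (end of Jan, 31 days; 9 left).
−9 → Jan 22, 2181.

January 22, 2181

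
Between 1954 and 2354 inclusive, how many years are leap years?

Multiples of 4 in [1954,2354]: 100.
Of those, multiples of 100: 4 (not leap unless ÷400).
Multiples of 400: 1.
Leap years = 100 − 4 + 1 = 97.

97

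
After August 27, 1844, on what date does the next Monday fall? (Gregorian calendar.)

Aug 27, 1844 is a Tuesday.
From Tuesday to the next Monday is 6 days.
Aug 27, 1844 + 6 = Sep 2, 1844.

September 2, 1844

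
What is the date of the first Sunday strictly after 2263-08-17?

Aug 17, 2263 is a Monday.
From Monday to the next Sunday is 6 days.
Aug 17, 2263 + 6 = Aug 23, 2263.

August 23, 2263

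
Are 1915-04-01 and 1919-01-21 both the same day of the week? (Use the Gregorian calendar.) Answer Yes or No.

No

From Apr 1, 1915 to Jan 21, 1919 is 1391 days.
1391 mod 7 = 5, so they are different weekdays.
(Apr 1, 1915 is a Thursday; Jan 21, 1919 is a Tuesday.)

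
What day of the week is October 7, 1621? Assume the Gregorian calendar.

Doomsday rule: the anchor day for the 1600s is Tuesday. For year 21: 21÷12 = 1 r 9, and 9÷4 = 2, so 1+9+2 = 12.
Tuesday + 12 ≡ Sunday — that's 1621's doomsday.
In October the doomsday date is Oct 10.
Oct 7 is 3 days before Oct 10; 3 mod 7 = 3, so Sunday − 3 = Thursday.

Thursday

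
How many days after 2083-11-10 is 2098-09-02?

Nov 10, 2083 → Nov 10, 2084: 366 days (Feb 29, 2084 is in that span).
Nov 10, 2084 → Nov 10, 2085: 365 days.
Nov 10, 2085 → Nov 10, 2086: 365 days.
Nov 10, 2086 → Nov 10, 2087: 365 days.
Nov 10, 2087 → Nov 10, 2088: 366 days (Feb 29, 2088 is in that span).
Nov 10, 2088 → Nov 10, 2089: 365 days.
Nov 10, 2089 → Nov 10, 2090: 365 days.
Nov 10, 2090 → Nov 10, 2091: 365 days.
Nov 10, 2091 → Nov 10, 2092: 366 days (Feb 29, 2092 is in that span).
Nov 10, 2092 → Nov 10, 2093: 365 days.
Nov 10, 2093 → Nov 10, 2094: 365 days.
Nov 10, 2094 → Nov 10, 2095: 365 days.
Nov 10, 2095 → Nov 10, 2096: 366 days (Feb 29, 2096 is in that span).
Nov 10, 2096 → Nov 10, 2097: 365 days.
Nov 10, 2097 → Dec 10, 2097: 30 days (November has 30).
Dec 10, 2097 → Jan 10, 2098: 31 days (December has 31).
Jan 10, 2098 → Feb 10, 2098: 31 days (January has 31).
Feb 10, 2098 → Mar 10, 2098: 28 days (February has 28).
Mar 10, 2098 → Apr 10, 2098: 31 days (March has 31).
Apr 10, 2098 → May 10, 2098: 30 days (April has 30).
May 10, 2098 → Jun 10, 2098: 31 days (May has 31).
Jun 10, 2098 → Jul 10, 2098: 30 days (June has 30).
Jul 10, 2098 → Aug 10, 2098: 31 days (July has 31).
Aug 10, 2098 → Sep 2, 2098: 23 days.
Total: 5410 days.

5410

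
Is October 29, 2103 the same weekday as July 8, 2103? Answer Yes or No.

From Jul 8, 2103 to Oct 29, 2103 is 113 days.
113 mod 7 = 1, so they are different weekdays.
(Jul 8, 2103 is a Sunday; Oct 29, 2103 is a Monday.)

No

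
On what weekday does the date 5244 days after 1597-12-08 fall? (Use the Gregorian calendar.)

Tuesday

First find the weekday of Dec 8, 1597. Doomsday rule: the anchor day for the 1500s is Wednesday. For year 97: 97÷12 = 8 r 1, and 1÷4 = 0, so 8+1+0 = 9.
Wednesday + 9 ≡ Friday — that's 1597's doomsday.
In December the doomsday date is Dec 12.
Dec 8 is 4 days before Dec 12; 4 mod 7 = 4, so Friday − 4 = Monday.
5244 mod 7 = 1, so 5244 days after a Monday is Monday + 1 = Tuesday.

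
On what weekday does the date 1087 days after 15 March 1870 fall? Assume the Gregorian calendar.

Thursday

Mar 15, 1870 is a Tuesday.
1087 mod 7 = 2, so 1087 days after a Tuesday is Tuesday + 2 = Thursday.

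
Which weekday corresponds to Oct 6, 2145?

January 1, 2145 is a Friday.
Jan 1, 2145 → Feb 1, 2145: 31 days (January has 31).
Feb 1, 2145 → Mar 1, 2145: 28 days (February has 28).
Mar 1, 2145 → Apr 1, 2145: 31 days (March has 31).
Apr 1, 2145 → May 1, 2145: 30 days (April has 30).
May 1, 2145 → Jun 1, 2145: 31 days (May has 31).
Jun 1, 2145 → Jul 1, 2145: 30 days (June has 30).
Jul 1, 2145 → Aug 1, 2145: 31 days (July has 31).
Aug 1, 2145 → Sep 1, 2145: 31 days (August has 31).
Sep 1, 2145 → Oct 1, 2145: 30 days (September has 30).
Oct 1, 2145 → Oct 6, 2145: 5 days.
Total: 278 days.
278 mod 7 = 5, so Friday + 5 = Wednesday.

Wednesday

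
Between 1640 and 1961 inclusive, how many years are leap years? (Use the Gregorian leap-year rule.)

Multiples of 4 in [1640,1961]: 81.
Of those, multiples of 100: 3 (not leap unless ÷400).
Multiples of 400: 0.
Leap years = 81 − 3 + 0 = 78.

78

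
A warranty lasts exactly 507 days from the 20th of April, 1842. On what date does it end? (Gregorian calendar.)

September 9, 1843

+365 (one year) → Apr 20, 1843 (142 left).
Apr has 30 days: +11 → May 1, 1843 (131 left).
May has 31 days: +31 → Jun 1, 1843 (100 left).
Jun has 30 days: +30 → Jul 1, 1843 (70 left).
Jul has 31 days: +31 → Aug 1, 1843 (39 left).
Aug has 31 days: +31 → Sep 1, 1843 (8 left).
+8 → Sep 9, 1843.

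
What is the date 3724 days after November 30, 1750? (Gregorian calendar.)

February 9, 1761

+365 (one year) → Nov 30, 1751 (3359 left).
+366 (one year; includes Feb 29, 1752) → Nov 30, 1752 (2993 left).
+365 (one year) → Nov 30, 1753 (2628 left).
+365 (one year) → Nov 30, 1754 (2263 left).
+365 (one year) → Nov 30, 1755 (1898 left).
+366 (one year; includes Feb 29, 1756) → Nov 30, 1756 (1532 left).
+365 (one year) → Nov 30, 1757 (1167 left).
+365 (one year) → Nov 30, 1758 (802 left).
+365 (one year) → Nov 30, 1759 (437 left).
+366 (one year; includes Feb 29, 1760) → Nov 30, 1760 (71 left).
Nov has 30 days: +1 → Dec 1, 1760 (70 left).
Dec has 31 days: +31 → Jan 1, 1761 (39 left).
Jan has 31 days: +31 → Feb 1, 1761 (8 left).
+8 → Feb 9, 1761.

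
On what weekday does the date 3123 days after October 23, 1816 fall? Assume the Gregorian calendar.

First find the weekday of Oct 23, 1816. Doomsday rule: the anchor day for the 1800s is Friday. For year 16: 16÷12 = 1 r 4, and 4÷4 = 1, so 1+4+1 = 6.
Friday + 6 ≡ Thursday — that's 1816's doomsday.
In October the doomsday date is Oct 10.
Oct 23 is 13 days after Oct 10; 13 mod 7 = 6, so Thursday + 6 = Wednesday.
3123 mod 7 = 1, so 3123 days after a Wednesday is Wednesday + 1 = Thursday.

Thursday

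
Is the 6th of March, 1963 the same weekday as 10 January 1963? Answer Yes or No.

From Jan 10, 1963 to Mar 6, 1963 is 55 days.
55 mod 7 = 6, so they are different weekdays.
(Jan 10, 1963 is a Thursday; Mar 6, 1963 is a Wednesday.)

No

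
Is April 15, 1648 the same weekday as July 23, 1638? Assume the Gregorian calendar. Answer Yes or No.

From Jul 23, 1638 to Apr 15, 1648 is 3554 days.
3554 mod 7 = 5, so they are different weekdays.
(Jul 23, 1638 is a Friday; Apr 15, 1648 is a Wednesday.)

No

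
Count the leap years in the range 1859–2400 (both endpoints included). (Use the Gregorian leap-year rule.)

Multiples of 4 in [1859,2400]: 136.
Of those, multiples of 100: 6 (not leap unless ÷400).
Multiples of 400: 2.
Leap years = 136 − 6 + 2 = 132.

132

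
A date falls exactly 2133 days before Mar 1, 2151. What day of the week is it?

First find the weekday of Mar 1, 2151. Doomsday rule: the anchor day for the 2100s is Sunday. For year 51: 51÷12 = 4 r 3, and 3÷4 = 0, so 4+3+0 = 7.
Sunday + 7 ≡ Sunday — that's 2151's doomsday.
In March the doomsday date is Mar 14.
Mar 1 is 13 days before Mar 14; 13 mod 7 = 6, so Sunday − 6 = Monday.
2133 mod 7 = 5, so 2133 days before a Monday is Monday − 5 = Wednesday.

Wednesday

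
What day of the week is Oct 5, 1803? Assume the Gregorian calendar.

Wednesday

Doomsday rule: the anchor day for the 1800s is Friday. For year 03: 3÷12 = 0 r 3, and 3÷4 = 0, so 0+3+0 = 3.
Friday + 3 ≡ Monday — that's 1803's doomsday.
In October the doomsday date is Oct 10.
Oct 5 is 5 days before Oct 10; 5 mod 7 = 5, so Monday − 5 = Wednesday.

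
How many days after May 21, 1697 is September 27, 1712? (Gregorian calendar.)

5607

May 21, 1697 → May 21, 1698: 365 days.
May 21, 1698 → May 21, 1699: 365 days.
May 21, 1699 → May 21, 1700: 365 days.
May 21, 1700 → May 21, 1701: 365 days.
May 21, 1701 → May 21, 1702: 365 days.
May 21, 1702 → May 21, 1703: 365 days.
May 21, 1703 → May 21, 1704: 366 days (Feb 29, 1704 is in that span).
May 21, 1704 → May 21, 1705: 365 days.
May 21, 1705 → May 21, 1706: 365 days.
May 21, 1706 → May 21, 1707: 365 days.
May 21, 1707 → May 21, 1708: 366 days (Feb 29, 1708 is in that span).
May 21, 1708 → May 21, 1709: 365 days.
May 21, 1709 → May 21, 1710: 365 days.
May 21, 1710 → May 21, 1711: 365 days.
May 21, 1711 → May 21, 1712: 366 days (Feb 29, 1712 is in that span).
May 21, 1712 → Jun 21, 1712: 31 days (May has 31).
Jun 21, 1712 → Jul 21, 1712: 30 days (June has 30).
Jul 21, 1712 → Aug 21, 1712: 31 days (July has 31).
Aug 21, 1712 → Sep 21, 1712: 31 days (August has 31).
Sep 21, 1712 → Sep 27, 1712: 6 days.
Total: 5607 days.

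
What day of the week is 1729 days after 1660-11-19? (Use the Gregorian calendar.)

Friday

Nov 19, 1660 is a Friday.
1729 mod 7 = 0, so 1729 days after a Friday is Friday + 0 = Friday.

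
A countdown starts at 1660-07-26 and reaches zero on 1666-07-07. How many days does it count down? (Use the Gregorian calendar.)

2172

Jul 26, 1660 → Jul 26, 1661: 365 days.
Jul 26, 1661 → Jul 26, 1662: 365 days.
Jul 26, 1662 → Jul 26, 1663: 365 days.
Jul 26, 1663 → Jul 26, 1664: 366 days (Feb 29, 1664 is in that span).
Jul 26, 1664 → Jul 26, 1665: 365 days.
Jul 26, 1665 → Aug 26, 1665: 31 days (July has 31).
Aug 26, 1665 → Sep 26, 1665: 31 days (August has 31).
Sep 26, 1665 → Oct 26, 1665: 30 days (September has 30).
Oct 26, 1665 → Nov 26, 1665: 31 days (October has 31).
Nov 26, 1665 → Dec 26, 1665: 30 days (November has 30).
Dec 26, 1665 → Jan 26, 1666: 31 days (December has 31).
Jan 26, 1666 → Feb 26, 1666: 31 days (January has 31).
Feb 26, 1666 → Mar 26, 1666: 28 days (February has 28).
Mar 26, 1666 → Apr 26, 1666: 31 days (March has 31).
Apr 26, 1666 → May 26, 1666: 30 days (April has 30).
May 26, 1666 → Jun 26, 1666: 31 days (May has 31).
Jun 26, 1666 → Jul 7, 1666: 11 days.
Total: 2172 days.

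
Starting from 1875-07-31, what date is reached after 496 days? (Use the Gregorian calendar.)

+366 (one year; includes Feb 29, 1876) → Jul 31, 1876 (130 left).
Jul has 31 days: +1 → Aug 1, 1876 (129 left).
Aug has 31 days: +31 → Sep 1, 1876 (98 left).
Sep has 30 days: +30 → Oct 1, 1876 (68 left).
Oct has 31 days: +31 → Nov 1, 1876 (37 left).
Nov has 30 days: +30 → Dec 1, 1876 (7 left).
+7 → Dec 8, 1876.

December 8, 1876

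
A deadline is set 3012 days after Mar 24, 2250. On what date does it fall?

June 22, 2258

+365 (one year) → Mar 24, 2251 (2647 left).
+366 (one year; includes Feb 29, 2252) → Mar 24, 2252 (2281 left).
+365 (one year) → Mar 24, 2253 (1916 left).
+365 (one year) → Mar 24, 2254 (1551 left).
+365 (one year) → Mar 24, 2255 (1186 left).
+366 (one year; includes Feb 29, 2256) → Mar 24, 2256 (820 left).
+365 (one year) → Mar 24, 2257 (455 left).
+365 (one year) → Mar 24, 2258 (90 left).
Mar has 31 days: +8 → Apr 1, 2258 (82 left).
Apr has 30 days: +30 → May 1, 2258 (52 left).
May has 31 days: +31 → Jun 1, 2258 (21 left).
+21 → Jun 22, 2258.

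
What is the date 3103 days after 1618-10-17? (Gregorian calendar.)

April 16, 1627

+365 (one year) → Oct 17, 1619 (2738 left).
+366 (one year; includes Feb 29, 1620) → Oct 17, 1620 (2372 left).
+365 (one year) → Oct 17, 1621 (2007 left).
+365 (one year) → Oct 17, 1622 (1642 left).
+365 (one year) → Oct 17, 1623 (1277 left).
+366 (one year; includes Feb 29, 1624) → Oct 17, 1624 (911 left).
+365 (one year) → Oct 17, 1625 (546 left).
+365 (one year) → Oct 17, 1626 (181 left).
Oct has 31 days: +15 → Nov 1, 1626 (166 left).
Nov has 30 days: +30 → Dec 1, 1626 (136 left).
Dec has 31 days: +31 → Jan 1, 1627 (105 left).
Jan has 31 days: +31 → Feb 1, 1627 (74 left).
Feb has 28 days: +28 → Mar 1, 1627 (46 left).
Mar has 31 days: +31 → Apr 1, 1627 (15 left).
+15 → Apr 16, 1627.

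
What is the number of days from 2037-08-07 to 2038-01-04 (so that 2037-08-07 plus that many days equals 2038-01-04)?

150

Aug 7, 2037 → Sep 7, 2037: 31 days (August has 31).
Sep 7, 2037 → Oct 7, 2037: 30 days (September has 30).
Oct 7, 2037 → Nov 7, 2037: 31 days (October has 31).
Nov 7, 2037 → Dec 7, 2037: 30 days (November has 30).
Dec 7, 2037 → Jan 4, 2038: 28 days.
Total: 150 days.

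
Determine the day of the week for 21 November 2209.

Doomsday rule: the anchor day for the 2200s is Friday. For year 09: 9÷12 = 0 r 9, and 9÷4 = 2, so 0+9+2 = 11.
Friday + 11 ≡ Tuesday — that's 2209's doomsday.
In November the doomsday date is Nov 7.
Nov 21 is 14 days after Nov 7; 14 mod 7 = 0, so Tuesday + 0 = Tuesday.

Tuesday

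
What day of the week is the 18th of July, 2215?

Tuesday

Doomsday rule: the anchor day for the 2200s is Friday. For year 15: 15÷12 = 1 r 3, and 3÷4 = 0, so 1+3+0 = 4.
Friday + 4 ≡ Tuesday — that's 2215's doomsday.
In July the doomsday date is Jul 11.
Jul 18 is 7 days after Jul 11; 7 mod 7 = 0, so Tuesday + 0 = Tuesday.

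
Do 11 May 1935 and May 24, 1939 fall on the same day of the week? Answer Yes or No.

No

From May 11, 1935 to May 24, 1939 is 1474 days.
1474 mod 7 = 4, so they are different weekdays.
(May 11, 1935 is a Saturday; May 24, 1939 is a Wednesday.)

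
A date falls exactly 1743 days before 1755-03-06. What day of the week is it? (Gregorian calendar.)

First find the weekday of Mar 6, 1755. Doomsday rule: the anchor day for the 1700s is Sunday. For year 55: 55÷12 = 4 r 7, and 7÷4 = 1, so 4+7+1 = 12.
Sunday + 12 ≡ Friday — that's 1755's doomsday.
In March the doomsday date is Mar 14.
Mar 6 is 8 days before Mar 14; 8 mod 7 = 1, so Friday − 1 = Thursday.
1743 mod 7 = 0, so 1743 days before a Thursday is Thursday − 0 = Thursday.

Thursday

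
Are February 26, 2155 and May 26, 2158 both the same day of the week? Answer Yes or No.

From Feb 26, 2155 to May 26, 2158 is 1185 days.
1185 mod 7 = 2, so they are different weekdays.
(Feb 26, 2155 is a Wednesday; May 26, 2158 is a Friday.)

No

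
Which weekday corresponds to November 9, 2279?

Doomsday rule: the anchor day for the 2200s is Friday. For year 79: 79÷12 = 6 r 7, and 7÷4 = 1, so 6+7+1 = 14.
Friday + 14 ≡ Friday — that's 2279's doomsday.
In November the doomsday date is Nov 7.
Nov 9 is 2 days after Nov 7; 2 mod 7 = 2, so Friday + 2 = Sunday.

Sunday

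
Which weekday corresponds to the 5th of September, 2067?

Monday

Doomsday rule: the anchor day for the 2000s is Tuesday. For year 67: 67÷12 = 5 r 7, and 7÷4 = 1, so 5+7+1 = 13.
Tuesday + 13 ≡ Monday — that's 2067's doomsday.
In September the doomsday date is Sep 5.
Sep 5 is the doomsday itself: Monday.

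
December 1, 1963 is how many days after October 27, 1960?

1130

Oct 27, 1960 → Oct 27, 1961: 365 days.
Oct 27, 1961 → Oct 27, 1962: 365 days.
Oct 27, 1962 → Nov 27, 1962: 31 days (October has 31).
Nov 27, 1962 → Dec 27, 1962: 30 days (November has 30).
Dec 27, 1962 → Jan 27, 1963: 31 days (December has 31).
Jan 27, 1963 → Feb 27, 1963: 31 days (January has 31).
Feb 27, 1963 → Mar 27, 1963: 28 days (February has 28).
Mar 27, 1963 → Apr 27, 1963: 31 days (March has 31).
Apr 27, 1963 → May 27, 1963: 30 days (April has 30).
May 27, 1963 → Jun 27, 1963: 31 days (May has 31).
Jun 27, 1963 → Jul 27, 1963: 30 days (June has 30).
Jul 27, 1963 → Aug 27, 1963: 31 days (July has 31).
Aug 27, 1963 → Sep 27, 1963: 31 days (August has 31).
Sep 27, 1963 → Oct 27, 1963: 30 days (September has 30).
Oct 27, 1963 → Nov 27, 1963: 31 days (October has 31).
Nov 27, 1963 → Dec 1, 1963: 4 days.
Total: 1130 days.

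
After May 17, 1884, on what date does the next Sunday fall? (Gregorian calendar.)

May 18, 1884

May 17, 1884 is a Saturday.
From Saturday to the next Sunday is 1 day.
May 17, 1884 + 1 = May 18, 1884.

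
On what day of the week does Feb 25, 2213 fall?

Thursday

Doomsday rule: the anchor day for the 2200s is Friday. For year 13: 13÷12 = 1 r 1, and 1÷4 = 0, so 1+1+0 = 2.
Friday + 2 ≡ Sunday — that's 2213's doomsday.
In February the doomsday date is Feb 28 (2213 is not a leap year).
Feb 25 is 3 days before Feb 28; 3 mod 7 = 3, so Sunday − 3 = Thursday.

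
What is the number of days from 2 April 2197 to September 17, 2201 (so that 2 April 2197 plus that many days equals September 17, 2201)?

Apr 2, 2197 → Apr 2, 2198: 365 days.
Apr 2, 2198 → Apr 2, 2199: 365 days.
Apr 2, 2199 → Apr 2, 2200: 365 days.
Apr 2, 2200 → Apr 2, 2201: 365 days.
Apr 2, 2201 → May 2, 2201: 30 days (April has 30).
May 2, 2201 → Jun 2, 2201: 31 days (May has 31).
Jun 2, 2201 → Jul 2, 2201: 30 days (June has 30).
Jul 2, 2201 → Aug 2, 2201: 31 days (July has 31).
Aug 2, 2201 → Sep 2, 2201: 31 days (August has 31).
Sep 2, 2201 → Sep 17, 2201: 15 days.
Total: 1628 days.

1628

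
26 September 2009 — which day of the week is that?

Saturday

Doomsday rule: the anchor day for the 2000s is Tuesday. For year 09: 9÷12 = 0 r 9, and 9÷4 = 2, so 0+9+2 = 11.
Tuesday + 11 ≡ Saturday — that's 2009's doomsday.
In September the doomsday date is Sep 5.
Sep 26 is 21 days after Sep 5; 21 mod 7 = 0, so Saturday + 0 = Saturday.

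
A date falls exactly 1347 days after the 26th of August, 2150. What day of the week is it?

Saturday

First find the weekday of Aug 26, 2150. Doomsday rule: the anchor day for the 2100s is Sunday. For year 50: 50÷12 = 4 r 2, and 2÷4 = 0, so 4+2+0 = 6.
Sunday + 6 ≡ Saturday — that's 2150's doomsday.
In August the doomsday date is Aug 8.
Aug 26 is 18 days after Aug 8; 18 mod 7 = 4, so Saturday + 4 = Wednesday.
1347 mod 7 = 3, so 1347 days after a Wednesday is Wednesday + 3 = Saturday.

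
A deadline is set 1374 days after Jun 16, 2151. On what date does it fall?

+366 (one year; includes Feb 29, 2152) → Jun 16, 2152 (1008 left).
+365 (one year) → Jun 16, 2153 (643 left).
+365 (one year) → Jun 16, 2154 (278 left).
Jun has 30 days: +15 → Jul 1, 2154 (263 left).
Jul has 31 days: +31 → Aug 1, 2154 (232 left).
Aug has 31 days: +31 → Sep 1, 2154 (201 left).
Sep has 30 days: +30 → Oct 1, 2154 (171 left).
Oct has 31 days: +31 → Nov 1, 2154 (140 left).
Nov has 30 days: +30 → Dec 1, 2154 (110 left).
Dec has 31 days: +31 → Jan 1, 2155 (79 left).
Jan has 31 days: +31 → Feb 1, 2155 (48 left).
Feb has 28 days: +28 → Mar 1, 2155 (20 left).
+20 → Mar 21, 2155.

March 21, 2155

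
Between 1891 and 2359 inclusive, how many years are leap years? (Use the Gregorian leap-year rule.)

113

Multiples of 4 in [1891,2359]: 117.
Of those, multiples of 100: 5 (not leap unless ÷400).
Multiples of 400: 1.
Leap years = 117 − 5 + 1 = 113.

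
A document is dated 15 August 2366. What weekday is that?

Doomsday rule: the anchor day for the 2300s is Wednesday. For year 66: 66÷12 = 5 r 6, and 6÷4 = 1, so 5+6+1 = 12.
Wednesday + 12 ≡ Monday — that's 2366's doomsday.
In August the doomsday date is Aug 8.
Aug 15 is 7 days after Aug 8; 7 mod 7 = 0, so Monday + 0 = Monday.

Monday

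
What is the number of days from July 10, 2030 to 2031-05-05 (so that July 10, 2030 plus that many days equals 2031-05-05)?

299

Jul 10, 2030 → Aug 10, 2030: 31 days (July has 31).
Aug 10, 2030 → Sep 10, 2030: 31 days (August has 31).
Sep 10, 2030 → Oct 10, 2030: 30 days (September has 30).
Oct 10, 2030 → Nov 10, 2030: 31 days (October has 31).
Nov 10, 2030 → Dec 10, 2030: 30 days (November has 30).
Dec 10, 2030 → Jan 10, 2031: 31 days (December has 31).
Jan 10, 2031 → Feb 10, 2031: 31 days (January has 31).
Feb 10, 2031 → Mar 10, 2031: 28 days (February has 28).
Mar 10, 2031 → Apr 10, 2031: 31 days (March has 31).
Apr 10, 2031 → May 5, 2031: 25 days.
Total: 299 days.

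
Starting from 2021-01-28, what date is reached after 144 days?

Jan has 31 days: +4 → Feb 1, 2021 (140 left).
Feb has 28 days: +28 → Mar 1, 2021 (112 left).
Mar has 31 days: +31 → Apr 1, 2021 (81 left).
Apr has 30 days: +30 → May 1, 2021 (51 left).
May has 31 days: +31 → Jun 1, 2021 (20 left).
+20 → Jun 21, 2021.

June 21, 2021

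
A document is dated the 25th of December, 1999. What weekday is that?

Doomsday rule: the anchor day for the 1900s is Wednesday. For year 99: 99÷12 = 8 r 3, and 3÷4 = 0, so 8+3+0 = 11.
Wednesday + 11 ≡ Sunday — that's 1999's doomsday.
In December the doomsday date is Dec 12.
Dec 25 is 13 days after Dec 12; 13 mod 7 = 6, so Sunday + 6 = Saturday.

Saturday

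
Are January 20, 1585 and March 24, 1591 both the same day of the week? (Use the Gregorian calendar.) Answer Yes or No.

From Jan 20, 1585 to Mar 24, 1591 is 2254 days.
2254 mod 7 = 0, so they are the same weekday.
(Jan 20, 1585 is a Sunday; Mar 24, 1591 is a Sunday.)

Yes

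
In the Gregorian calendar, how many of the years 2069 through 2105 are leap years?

Multiples of 4 in [2069,2105]: 9.
Of those, multiples of 100: 1 (not leap unless ÷400).
Multiples of 400: 0.
Leap years = 9 − 1 + 0 = 8.

8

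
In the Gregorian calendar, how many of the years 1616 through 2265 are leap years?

Multiples of 4 in [1616,2265]: 163.
Of those, multiples of 100: 6 (not leap unless ÷400).
Multiples of 400: 1.
Leap years = 163 − 6 + 1 = 158.

158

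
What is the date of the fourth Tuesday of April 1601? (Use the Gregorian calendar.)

April 1, 1601 is a Sunday.
The first Tuesday is therefore April 3 (2 days later).
The fourth Tuesday is 3 + 3×7 = April 24.

April 24, 1601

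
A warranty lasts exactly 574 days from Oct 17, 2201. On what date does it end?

May 14, 2203

+365 (one year) → Oct 17, 2202 (209 left).
Oct has 31 days: +15 → Nov 1, 2202 (194 left).
Nov has 30 days: +30 → Dec 1, 2202 (164 left).
Dec has 31 days: +31 → Jan 1, 2203 (133 left).
Jan has 31 days: +31 → Feb 1, 2203 (102 left).
Feb has 28 days: +28 → Mar 1, 2203 (74 left).
Mar has 31 days: +31 → Apr 1, 2203 (43 left).
Apr has 30 days: +30 → May 1, 2203 (13 left).
+13 → May 14, 2203.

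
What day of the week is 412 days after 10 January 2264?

Saturday

First find the weekday of Jan 10, 2264. Doomsday rule: the anchor day for the 2200s is Friday. For year 64: 64÷12 = 5 r 4, and 4÷4 = 1, so 5+4+1 = 10.
Friday + 10 ≡ Monday — that's 2264's doomsday.
In January the doomsday date is Jan 4 (2264 is a leap year (divisible by 4)).
Jan 10 is 6 days after Jan 4; 6 mod 7 = 6, so Monday + 6 = Sunday.
412 mod 7 = 6, so 412 days after a Sunday is Sunday + 6 = Saturday.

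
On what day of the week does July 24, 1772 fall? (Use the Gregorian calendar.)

Friday

Doomsday rule: the anchor day for the 1700s is Sunday. For year 72: 72÷12 = 6 r 0, and 0÷4 = 0, so 6+0+0 = 6.
Sunday + 6 ≡ Saturday — that's 1772's doomsday.
In July the doomsday date is Jul 11.
Jul 24 is 13 days after Jul 11; 13 mod 7 = 6, so Saturday + 6 = Friday.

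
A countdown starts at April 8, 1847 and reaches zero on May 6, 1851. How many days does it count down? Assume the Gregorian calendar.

1489

Apr 8, 1847 → Apr 8, 1848: 366 days (Feb 29, 1848 is in that span).
Apr 8, 1848 → Apr 8, 1849: 365 days.
Apr 8, 1849 → Apr 8, 1850: 365 days.
Apr 8, 1850 → May 8, 1850: 30 days (April has 30).
May 8, 1850 → Jun 8, 1850: 31 days (May has 31).
Jun 8, 1850 → Jul 8, 1850: 30 days (June has 30).
Jul 8, 1850 → Aug 8, 1850: 31 days (July has 31).
Aug 8, 1850 → Sep 8, 1850: 31 days (August has 31).
Sep 8, 1850 → Oct 8, 1850: 30 days (September has 30).
Oct 8, 1850 → Nov 8, 1850: 31 days (October has 31).
Nov 8, 1850 → Dec 8, 1850: 30 days (November has 30).
Dec 8, 1850 → Jan 8, 1851: 31 days (December has 31).
Jan 8, 1851 → Feb 8, 1851: 31 days (January has 31).
Feb 8, 1851 → Mar 8, 1851: 28 days (February has 28).
Mar 8, 1851 → Apr 8, 1851: 31 days (March has 31).
Apr 8, 1851 → May 6, 1851: 28 days.
Total: 1489 days.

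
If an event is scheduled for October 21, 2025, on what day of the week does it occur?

Doomsday rule: the anchor day for the 2000s is Tuesday. For year 25: 25÷12 = 2 r 1, and 1÷4 = 0, so 2+1+0 = 3.
Tuesday + 3 ≡ Friday — that's 2025's doomsday.
In October the doomsday date is Oct 10.
Oct 21 is 11 days after Oct 10; 11 mod 7 = 4, so Friday + 4 = Tuesday.

Tuesday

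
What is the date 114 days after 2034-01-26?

Jan has 31 days: +6 → Feb 1, 2034 (108 left).
Feb has 28 days: +28 → Mar 1, 2034 (80 left).
Mar has 31 days: +31 → Apr 1, 2034 (49 left).
Apr has 30 days: +30 → May 1, 2034 (19 left).
+19 → May 20, 2034.

May 20, 2034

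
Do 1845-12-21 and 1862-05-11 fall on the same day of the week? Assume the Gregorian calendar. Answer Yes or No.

From Dec 21, 1845 to May 11, 1862 is 5985 days.
5985 mod 7 = 0, so they are the same weekday.
(Dec 21, 1845 is a Sunday; May 11, 1862 is a Sunday.)

Yes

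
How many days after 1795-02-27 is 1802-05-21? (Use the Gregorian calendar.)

2639

Feb 27, 1795 → Feb 27, 1796: 365 days.
Feb 27, 1796 → Feb 27, 1797: 366 days (Feb 29, 1796 is in that span).
Feb 27, 1797 → Feb 27, 1798: 365 days.
Feb 27, 1798 → Feb 27, 1799: 365 days.
Feb 27, 1799 → Feb 27, 1800: 365 days.
Feb 27, 1800 → Feb 27, 1801: 365 days.
Feb 27, 1801 → Feb 27, 1802: 365 days.
Feb 27, 1802 → Mar 27, 1802: 28 days (February has 28).
Mar 27, 1802 → Apr 27, 1802: 31 days (March has 31).
Apr 27, 1802 → May 21, 1802: 24 days.
Total: 2639 days.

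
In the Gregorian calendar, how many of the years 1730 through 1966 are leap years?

57

Multiples of 4 in [1730,1966]: 59.
Of those, multiples of 100: 2 (not leap unless ÷400).
Multiples of 400: 0.
Leap years = 59 − 2 + 0 = 57.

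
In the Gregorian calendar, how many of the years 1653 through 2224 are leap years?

138

Multiples of 4 in [1653,2224]: 143.
Of those, multiples of 100: 6 (not leap unless ÷400).
Multiples of 400: 1.
Leap years = 143 − 6 + 1 = 138.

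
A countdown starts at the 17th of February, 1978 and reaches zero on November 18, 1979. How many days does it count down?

639

Feb 17, 1978 → Feb 17, 1979: 365 days.
Feb 17, 1979 → Mar 17, 1979: 28 days (February has 28).
Mar 17, 1979 → Apr 17, 1979: 31 days (March has 31).
Apr 17, 1979 → May 17, 1979: 30 days (April has 30).
May 17, 1979 → Jun 17, 1979: 31 days (May has 31).
Jun 17, 1979 → Jul 17, 1979: 30 days (June has 30).
Jul 17, 1979 → Aug 17, 1979: 31 days (July has 31).
Aug 17, 1979 → Sep 17, 1979: 31 days (August has 31).
Sep 17, 1979 → Oct 17, 1979: 30 days (September has 30).
Oct 17, 1979 → Nov 17, 1979: 31 days (October has 31).
Nov 17, 1979 → Nov 18, 1979: 1 days.
Total: 639 days.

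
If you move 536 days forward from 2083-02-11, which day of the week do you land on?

Monday

First find the weekday of Feb 11, 2083. Doomsday rule: the anchor day for the 2000s is Tuesday. For year 83: 83÷12 = 6 r 11, and 11÷4 = 2, so 6+11+2 = 19.
Tuesday + 19 ≡ Sunday — that's 2083's doomsday.
In February the doomsday date is Feb 28 (2083 is not a leap year).
Feb 11 is 17 days before Feb 28; 17 mod 7 = 3, so Sunday − 3 = Thursday.
536 mod 7 = 4, so 536 days after a Thursday is Thursday + 4 = Monday.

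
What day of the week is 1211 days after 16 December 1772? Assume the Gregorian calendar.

Wednesday

Dec 16, 1772 is a Wednesday.
1211 mod 7 = 0, so 1211 days after a Wednesday is Wednesday + 0 = Wednesday.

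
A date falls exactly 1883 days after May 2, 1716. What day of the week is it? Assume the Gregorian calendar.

Saturday

First find the weekday of May 2, 1716. Doomsday rule: the anchor day for the 1700s is Sunday. For year 16: 16÷12 = 1 r 4, and 4÷4 = 1, so 1+4+1 = 6.
Sunday + 6 ≡ Saturday — that's 1716's doomsday.
In May the doomsday date is May 9.
May 2 is 7 days before May 9; 7 mod 7 = 0, so Saturday − 0 = Saturday.
1883 mod 7 = 0, so 1883 days after a Saturday is Saturday + 0 = Saturday.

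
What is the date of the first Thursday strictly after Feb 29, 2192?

Feb 29, 2192 is a Wednesday.
From Wednesday to the next Thursday is 1 day.
Feb 29, 2192 + 1 = Mar 1, 2192.

March 1, 2192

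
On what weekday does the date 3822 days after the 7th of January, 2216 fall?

Jan 7, 2216 is a Sunday.
3822 mod 7 = 0, so 3822 days after a Sunday is Sunday + 0 = Sunday.

Sunday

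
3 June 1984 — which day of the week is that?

Doomsday rule: the anchor day for the 1900s is Wednesday. For year 84: 84÷12 = 7 r 0, and 0÷4 = 0, so 7+0+0 = 7.
Wednesday + 7 ≡ Wednesday — that's 1984's doomsday.
In June the doomsday date is Jun 6.
Jun 3 is 3 days before Jun 6; 3 mod 7 = 3, so Wednesday − 3 = Sunday.

Sunday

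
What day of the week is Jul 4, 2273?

Friday

Doomsday rule: the anchor day for the 2200s is Friday. For year 73: 73÷12 = 6 r 1, and 1÷4 = 0, so 6+1+0 = 7.
Friday + 7 ≡ Friday — that's 2273's doomsday.
In July the doomsday date is Jul 11.
Jul 4 is 7 days before Jul 11; 7 mod 7 = 0, so Friday − 0 = Friday.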